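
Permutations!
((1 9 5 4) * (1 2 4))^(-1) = (1 5 9)(2 4)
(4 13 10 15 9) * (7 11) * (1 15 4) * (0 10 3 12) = (0 10 4 13 3 12)(1 15 9)(7 11) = [10, 15, 2, 12, 13, 5, 6, 11, 8, 1, 4, 7, 0, 3, 14, 9]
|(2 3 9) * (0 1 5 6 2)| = |(0 1 5 6 2 3 9)| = 7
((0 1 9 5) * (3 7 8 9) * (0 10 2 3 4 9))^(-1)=(0 8 7 3 2 10 5 9 4 1)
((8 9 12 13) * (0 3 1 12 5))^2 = (0 1 13 9)(3 12 8 5) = ((0 3 1 12 13 8 9 5))^2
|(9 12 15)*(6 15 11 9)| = 6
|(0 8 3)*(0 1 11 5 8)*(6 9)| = 10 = |(1 11 5 8 3)(6 9)|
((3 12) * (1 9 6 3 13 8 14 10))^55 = (1 9 6 3 12 13 8 14 10)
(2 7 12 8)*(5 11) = (2 7 12 8)(5 11) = [0, 1, 7, 3, 4, 11, 6, 12, 2, 9, 10, 5, 8]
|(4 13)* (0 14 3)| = 6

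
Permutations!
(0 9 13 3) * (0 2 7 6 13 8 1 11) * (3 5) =(0 9 8 1 11)(2 7 6 13 5 3) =[9, 11, 7, 2, 4, 3, 13, 6, 1, 8, 10, 0, 12, 5]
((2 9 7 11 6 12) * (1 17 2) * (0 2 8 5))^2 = ((0 2 9 7 11 6 12 1 17 8 5))^2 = (0 9 11 12 17 5 2 7 6 1 8)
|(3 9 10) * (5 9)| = 4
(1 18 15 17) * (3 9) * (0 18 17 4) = (0 18 15 4)(1 17)(3 9) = [18, 17, 2, 9, 0, 5, 6, 7, 8, 3, 10, 11, 12, 13, 14, 4, 16, 1, 15]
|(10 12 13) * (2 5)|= 6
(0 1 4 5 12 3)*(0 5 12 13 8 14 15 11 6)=(0 1 4 12 3 5 13 8 14 15 11 6)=[1, 4, 2, 5, 12, 13, 0, 7, 14, 9, 10, 6, 3, 8, 15, 11]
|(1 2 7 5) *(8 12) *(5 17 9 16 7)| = 12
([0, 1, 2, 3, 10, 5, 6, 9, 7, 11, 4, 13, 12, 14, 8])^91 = (4 10)(7 9 11 13 14 8)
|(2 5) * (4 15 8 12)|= 4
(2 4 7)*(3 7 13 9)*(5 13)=(2 4 5 13 9 3 7)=[0, 1, 4, 7, 5, 13, 6, 2, 8, 3, 10, 11, 12, 9]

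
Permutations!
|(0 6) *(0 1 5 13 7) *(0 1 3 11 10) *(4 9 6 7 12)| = |(0 7 1 5 13 12 4 9 6 3 11 10)| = 12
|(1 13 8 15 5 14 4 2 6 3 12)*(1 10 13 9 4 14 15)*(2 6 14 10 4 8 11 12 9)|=12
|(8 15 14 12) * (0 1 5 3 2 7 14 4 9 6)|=|(0 1 5 3 2 7 14 12 8 15 4 9 6)|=13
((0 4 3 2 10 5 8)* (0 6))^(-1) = (0 6 8 5 10 2 3 4)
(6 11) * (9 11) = (6 9 11) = [0, 1, 2, 3, 4, 5, 9, 7, 8, 11, 10, 6]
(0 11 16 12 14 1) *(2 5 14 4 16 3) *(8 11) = (0 8 11 3 2 5 14 1)(4 16 12) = [8, 0, 5, 2, 16, 14, 6, 7, 11, 9, 10, 3, 4, 13, 1, 15, 12]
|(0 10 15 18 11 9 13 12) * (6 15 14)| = 10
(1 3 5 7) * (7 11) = (1 3 5 11 7) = [0, 3, 2, 5, 4, 11, 6, 1, 8, 9, 10, 7]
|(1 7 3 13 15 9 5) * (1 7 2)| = |(1 2)(3 13 15 9 5 7)| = 6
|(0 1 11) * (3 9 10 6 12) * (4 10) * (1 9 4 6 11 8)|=|(0 9 6 12 3 4 10 11)(1 8)|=8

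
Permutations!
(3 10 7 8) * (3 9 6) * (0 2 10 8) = (0 2 10 7)(3 8 9 6) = [2, 1, 10, 8, 4, 5, 3, 0, 9, 6, 7]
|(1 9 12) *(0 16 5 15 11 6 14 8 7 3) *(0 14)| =12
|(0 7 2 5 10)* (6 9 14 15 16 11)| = 30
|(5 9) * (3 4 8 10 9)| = 6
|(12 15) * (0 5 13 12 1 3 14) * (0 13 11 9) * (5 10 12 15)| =|(0 10 12 5 11 9)(1 3 14 13 15)| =30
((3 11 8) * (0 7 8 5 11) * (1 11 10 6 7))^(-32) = ((0 1 11 5 10 6 7 8 3))^(-32) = (0 10 3 5 8 11 7 1 6)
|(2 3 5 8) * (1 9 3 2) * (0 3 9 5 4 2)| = |(9)(0 3 4 2)(1 5 8)| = 12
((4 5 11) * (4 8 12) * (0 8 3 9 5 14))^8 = (0 4 8 14 12)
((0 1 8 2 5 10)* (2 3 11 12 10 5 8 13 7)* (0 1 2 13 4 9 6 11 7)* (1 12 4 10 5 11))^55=((0 2 8 3 7 13)(1 10 12 5 11 4 9 6))^55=(0 2 8 3 7 13)(1 6 9 4 11 5 12 10)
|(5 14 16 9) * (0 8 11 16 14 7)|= |(0 8 11 16 9 5 7)|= 7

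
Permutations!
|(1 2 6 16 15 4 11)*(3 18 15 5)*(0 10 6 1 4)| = |(0 10 6 16 5 3 18 15)(1 2)(4 11)| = 8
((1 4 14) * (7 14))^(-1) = ((1 4 7 14))^(-1) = (1 14 7 4)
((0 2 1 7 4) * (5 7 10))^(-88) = ((0 2 1 10 5 7 4))^(-88) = (0 10 4 1 7 2 5)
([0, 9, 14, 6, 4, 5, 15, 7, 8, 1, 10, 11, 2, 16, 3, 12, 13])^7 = [0, 9, 14, 6, 4, 5, 15, 7, 8, 1, 10, 11, 2, 16, 3, 12, 13]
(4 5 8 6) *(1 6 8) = (8)(1 6 4 5) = [0, 6, 2, 3, 5, 1, 4, 7, 8]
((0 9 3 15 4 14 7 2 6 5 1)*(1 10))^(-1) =(0 1 10 5 6 2 7 14 4 15 3 9)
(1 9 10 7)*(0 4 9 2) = (0 4 9 10 7 1 2) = [4, 2, 0, 3, 9, 5, 6, 1, 8, 10, 7]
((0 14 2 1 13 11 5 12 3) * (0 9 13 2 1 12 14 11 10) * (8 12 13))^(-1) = ((0 11 5 14 1 2 13 10)(3 9 8 12))^(-1) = (0 10 13 2 1 14 5 11)(3 12 8 9)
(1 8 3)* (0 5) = (0 5)(1 8 3) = [5, 8, 2, 1, 4, 0, 6, 7, 3]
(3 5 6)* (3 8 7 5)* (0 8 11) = (0 8 7 5 6 11) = [8, 1, 2, 3, 4, 6, 11, 5, 7, 9, 10, 0]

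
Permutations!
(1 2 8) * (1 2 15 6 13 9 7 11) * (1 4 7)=(1 15 6 13 9)(2 8)(4 7 11)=[0, 15, 8, 3, 7, 5, 13, 11, 2, 1, 10, 4, 12, 9, 14, 6]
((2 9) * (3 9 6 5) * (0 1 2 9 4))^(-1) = (9)(0 4 3 5 6 2 1)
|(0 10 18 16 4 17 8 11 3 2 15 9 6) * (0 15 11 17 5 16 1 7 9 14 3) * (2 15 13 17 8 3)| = |(0 10 18 1 7 9 6 13 17 3 15 14 2 11)(4 5 16)| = 42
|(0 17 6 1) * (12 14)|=4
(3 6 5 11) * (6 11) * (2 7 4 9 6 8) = (2 7 4 9 6 5 8)(3 11) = [0, 1, 7, 11, 9, 8, 5, 4, 2, 6, 10, 3]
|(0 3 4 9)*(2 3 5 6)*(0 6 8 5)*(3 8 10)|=|(2 8 5 10 3 4 9 6)|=8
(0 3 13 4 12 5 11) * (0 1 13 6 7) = (0 3 6 7)(1 13 4 12 5 11) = [3, 13, 2, 6, 12, 11, 7, 0, 8, 9, 10, 1, 5, 4]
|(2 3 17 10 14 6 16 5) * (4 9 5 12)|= |(2 3 17 10 14 6 16 12 4 9 5)|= 11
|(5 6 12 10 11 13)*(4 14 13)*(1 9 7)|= 24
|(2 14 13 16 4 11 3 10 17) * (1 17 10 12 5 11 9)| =8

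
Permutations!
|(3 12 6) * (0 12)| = 4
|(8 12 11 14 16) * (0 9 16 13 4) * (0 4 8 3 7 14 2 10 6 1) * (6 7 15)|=56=|(0 9 16 3 15 6 1)(2 10 7 14 13 8 12 11)|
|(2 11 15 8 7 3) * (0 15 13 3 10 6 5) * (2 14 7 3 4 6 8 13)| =|(0 15 13 4 6 5)(2 11)(3 14 7 10 8)| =30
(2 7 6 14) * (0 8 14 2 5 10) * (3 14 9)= (0 8 9 3 14 5 10)(2 7 6)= [8, 1, 7, 14, 4, 10, 2, 6, 9, 3, 0, 11, 12, 13, 5]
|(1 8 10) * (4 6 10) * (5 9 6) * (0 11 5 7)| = |(0 11 5 9 6 10 1 8 4 7)| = 10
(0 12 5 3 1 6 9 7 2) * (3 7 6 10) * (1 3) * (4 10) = (0 12 5 7 2)(1 4 10)(6 9) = [12, 4, 0, 3, 10, 7, 9, 2, 8, 6, 1, 11, 5]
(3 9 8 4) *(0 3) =(0 3 9 8 4) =[3, 1, 2, 9, 0, 5, 6, 7, 4, 8]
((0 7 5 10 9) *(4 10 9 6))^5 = ((0 7 5 9)(4 10 6))^5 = (0 7 5 9)(4 6 10)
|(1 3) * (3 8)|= 3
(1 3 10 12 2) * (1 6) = (1 3 10 12 2 6) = [0, 3, 6, 10, 4, 5, 1, 7, 8, 9, 12, 11, 2]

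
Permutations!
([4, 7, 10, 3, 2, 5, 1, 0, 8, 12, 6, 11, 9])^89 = (0 1 10 4 7 6 2)(9 12)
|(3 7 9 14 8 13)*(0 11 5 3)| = 9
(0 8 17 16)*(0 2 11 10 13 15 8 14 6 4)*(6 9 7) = [14, 1, 11, 3, 0, 5, 4, 6, 17, 7, 13, 10, 12, 15, 9, 8, 2, 16] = (0 14 9 7 6 4)(2 11 10 13 15 8 17 16)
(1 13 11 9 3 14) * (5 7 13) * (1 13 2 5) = (2 5 7)(3 14 13 11 9) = [0, 1, 5, 14, 4, 7, 6, 2, 8, 3, 10, 9, 12, 11, 13]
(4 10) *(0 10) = (0 10 4) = [10, 1, 2, 3, 0, 5, 6, 7, 8, 9, 4]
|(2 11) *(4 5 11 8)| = 5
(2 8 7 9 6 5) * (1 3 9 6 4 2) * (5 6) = [0, 3, 8, 9, 2, 1, 6, 5, 7, 4] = (1 3 9 4 2 8 7 5)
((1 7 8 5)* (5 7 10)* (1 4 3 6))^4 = ((1 10 5 4 3 6)(7 8))^4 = (1 3 5)(4 10 6)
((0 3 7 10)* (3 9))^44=((0 9 3 7 10))^44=(0 10 7 3 9)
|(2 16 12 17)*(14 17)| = 5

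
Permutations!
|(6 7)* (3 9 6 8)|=|(3 9 6 7 8)|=5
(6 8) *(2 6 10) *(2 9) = (2 6 8 10 9) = [0, 1, 6, 3, 4, 5, 8, 7, 10, 2, 9]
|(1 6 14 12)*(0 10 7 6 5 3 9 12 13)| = |(0 10 7 6 14 13)(1 5 3 9 12)| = 30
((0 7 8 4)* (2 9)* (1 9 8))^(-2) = (0 8 9 7 4 2 1)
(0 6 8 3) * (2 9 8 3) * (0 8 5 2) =[6, 1, 9, 8, 4, 2, 3, 7, 0, 5] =(0 6 3 8)(2 9 5)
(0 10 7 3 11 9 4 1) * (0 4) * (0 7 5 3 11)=(0 10 5 3)(1 4)(7 11 9)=[10, 4, 2, 0, 1, 3, 6, 11, 8, 7, 5, 9]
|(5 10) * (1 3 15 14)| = 4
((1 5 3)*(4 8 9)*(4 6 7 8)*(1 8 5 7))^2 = (1 5 8 6 7 3 9)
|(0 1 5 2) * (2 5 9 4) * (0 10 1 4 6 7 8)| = |(0 4 2 10 1 9 6 7 8)| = 9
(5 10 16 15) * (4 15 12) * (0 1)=[1, 0, 2, 3, 15, 10, 6, 7, 8, 9, 16, 11, 4, 13, 14, 5, 12]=(0 1)(4 15 5 10 16 12)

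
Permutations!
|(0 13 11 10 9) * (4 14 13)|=7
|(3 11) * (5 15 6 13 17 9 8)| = |(3 11)(5 15 6 13 17 9 8)| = 14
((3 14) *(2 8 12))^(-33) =((2 8 12)(3 14))^(-33) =(3 14)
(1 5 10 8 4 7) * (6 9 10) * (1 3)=(1 5 6 9 10 8 4 7 3)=[0, 5, 2, 1, 7, 6, 9, 3, 4, 10, 8]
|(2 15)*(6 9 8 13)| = |(2 15)(6 9 8 13)| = 4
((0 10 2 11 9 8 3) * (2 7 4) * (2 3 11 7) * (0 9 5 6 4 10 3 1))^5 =((0 3 9 8 11 5 6 4 1)(2 7 10))^5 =(0 5 3 6 9 4 8 1 11)(2 10 7)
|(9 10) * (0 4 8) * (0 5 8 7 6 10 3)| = 14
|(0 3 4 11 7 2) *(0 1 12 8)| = 9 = |(0 3 4 11 7 2 1 12 8)|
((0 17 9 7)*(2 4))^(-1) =((0 17 9 7)(2 4))^(-1) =(0 7 9 17)(2 4)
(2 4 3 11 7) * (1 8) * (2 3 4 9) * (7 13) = [0, 8, 9, 11, 4, 5, 6, 3, 1, 2, 10, 13, 12, 7] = (1 8)(2 9)(3 11 13 7)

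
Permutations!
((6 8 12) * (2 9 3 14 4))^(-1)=(2 4 14 3 9)(6 12 8)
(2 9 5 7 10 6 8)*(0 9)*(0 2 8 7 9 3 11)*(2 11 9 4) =(0 3 9 5 4 2 11)(6 7 10) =[3, 1, 11, 9, 2, 4, 7, 10, 8, 5, 6, 0]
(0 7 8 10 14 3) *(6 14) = (0 7 8 10 6 14 3) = [7, 1, 2, 0, 4, 5, 14, 8, 10, 9, 6, 11, 12, 13, 3]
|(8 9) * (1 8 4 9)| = 2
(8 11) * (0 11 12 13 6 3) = (0 11 8 12 13 6 3) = [11, 1, 2, 0, 4, 5, 3, 7, 12, 9, 10, 8, 13, 6]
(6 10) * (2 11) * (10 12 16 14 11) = [0, 1, 10, 3, 4, 5, 12, 7, 8, 9, 6, 2, 16, 13, 11, 15, 14] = (2 10 6 12 16 14 11)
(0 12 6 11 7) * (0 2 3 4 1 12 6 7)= (0 6 11)(1 12 7 2 3 4)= [6, 12, 3, 4, 1, 5, 11, 2, 8, 9, 10, 0, 7]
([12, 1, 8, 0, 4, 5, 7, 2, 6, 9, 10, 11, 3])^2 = [3, 1, 6, 12, 4, 5, 2, 8, 7, 9, 10, 11, 0]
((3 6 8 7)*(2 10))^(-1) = (2 10)(3 7 8 6)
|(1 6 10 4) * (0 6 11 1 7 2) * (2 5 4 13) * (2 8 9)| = |(0 6 10 13 8 9 2)(1 11)(4 7 5)| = 42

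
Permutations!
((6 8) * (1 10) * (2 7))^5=(1 10)(2 7)(6 8)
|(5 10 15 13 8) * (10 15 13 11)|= 6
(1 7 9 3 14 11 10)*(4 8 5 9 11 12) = (1 7 11 10)(3 14 12 4 8 5 9) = [0, 7, 2, 14, 8, 9, 6, 11, 5, 3, 1, 10, 4, 13, 12]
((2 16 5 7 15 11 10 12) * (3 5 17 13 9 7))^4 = ((2 16 17 13 9 7 15 11 10 12)(3 5))^4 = (2 9 10 17 15)(7 12 13 11 16)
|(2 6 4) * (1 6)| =4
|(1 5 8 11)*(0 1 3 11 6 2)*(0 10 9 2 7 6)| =|(0 1 5 8)(2 10 9)(3 11)(6 7)| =12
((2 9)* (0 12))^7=(0 12)(2 9)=((0 12)(2 9))^7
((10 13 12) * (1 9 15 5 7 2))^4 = ((1 9 15 5 7 2)(10 13 12))^4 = (1 7 15)(2 5 9)(10 13 12)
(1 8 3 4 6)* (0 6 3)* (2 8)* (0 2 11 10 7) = (0 6 1 11 10 7)(2 8)(3 4) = [6, 11, 8, 4, 3, 5, 1, 0, 2, 9, 7, 10]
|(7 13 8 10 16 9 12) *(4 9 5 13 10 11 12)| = |(4 9)(5 13 8 11 12 7 10 16)| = 8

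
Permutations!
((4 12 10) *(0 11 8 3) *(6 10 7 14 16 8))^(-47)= ((0 11 6 10 4 12 7 14 16 8 3))^(-47)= (0 16 12 6 3 14 4 11 8 7 10)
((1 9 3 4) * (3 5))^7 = ((1 9 5 3 4))^7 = (1 5 4 9 3)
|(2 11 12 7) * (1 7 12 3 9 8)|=|(12)(1 7 2 11 3 9 8)|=7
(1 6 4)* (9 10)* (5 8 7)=(1 6 4)(5 8 7)(9 10)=[0, 6, 2, 3, 1, 8, 4, 5, 7, 10, 9]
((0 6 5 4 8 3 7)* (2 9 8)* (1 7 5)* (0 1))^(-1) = (0 6)(1 7)(2 4 5 3 8 9)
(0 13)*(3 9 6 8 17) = [13, 1, 2, 9, 4, 5, 8, 7, 17, 6, 10, 11, 12, 0, 14, 15, 16, 3] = (0 13)(3 9 6 8 17)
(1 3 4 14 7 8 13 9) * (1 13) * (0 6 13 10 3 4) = [6, 4, 2, 0, 14, 5, 13, 8, 1, 10, 3, 11, 12, 9, 7] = (0 6 13 9 10 3)(1 4 14 7 8)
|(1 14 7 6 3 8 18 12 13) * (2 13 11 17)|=|(1 14 7 6 3 8 18 12 11 17 2 13)|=12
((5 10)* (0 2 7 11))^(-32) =(11) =((0 2 7 11)(5 10))^(-32)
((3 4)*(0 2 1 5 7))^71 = (0 2 1 5 7)(3 4)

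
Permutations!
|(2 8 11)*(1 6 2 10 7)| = 7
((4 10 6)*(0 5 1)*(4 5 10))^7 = ((0 10 6 5 1))^7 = (0 6 1 10 5)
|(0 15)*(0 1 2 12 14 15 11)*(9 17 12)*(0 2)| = 9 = |(0 11 2 9 17 12 14 15 1)|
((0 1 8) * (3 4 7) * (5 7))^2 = ((0 1 8)(3 4 5 7))^2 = (0 8 1)(3 5)(4 7)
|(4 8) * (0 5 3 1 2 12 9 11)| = |(0 5 3 1 2 12 9 11)(4 8)| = 8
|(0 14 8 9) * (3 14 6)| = 6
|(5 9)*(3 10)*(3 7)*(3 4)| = |(3 10 7 4)(5 9)| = 4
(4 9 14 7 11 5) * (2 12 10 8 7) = (2 12 10 8 7 11 5 4 9 14) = [0, 1, 12, 3, 9, 4, 6, 11, 7, 14, 8, 5, 10, 13, 2]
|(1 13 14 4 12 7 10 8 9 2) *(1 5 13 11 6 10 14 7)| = 13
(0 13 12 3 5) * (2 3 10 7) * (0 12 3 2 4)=(0 13 3 5 12 10 7 4)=[13, 1, 2, 5, 0, 12, 6, 4, 8, 9, 7, 11, 10, 3]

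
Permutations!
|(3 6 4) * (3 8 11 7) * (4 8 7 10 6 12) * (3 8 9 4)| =14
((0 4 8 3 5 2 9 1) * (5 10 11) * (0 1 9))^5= (0 11 8 2 10 4 5 3)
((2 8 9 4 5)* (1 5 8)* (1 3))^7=((1 5 2 3)(4 8 9))^7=(1 3 2 5)(4 8 9)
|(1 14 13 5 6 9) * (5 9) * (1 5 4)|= |(1 14 13 9 5 6 4)|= 7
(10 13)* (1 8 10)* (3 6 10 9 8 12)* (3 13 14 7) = [0, 12, 2, 6, 4, 5, 10, 3, 9, 8, 14, 11, 13, 1, 7] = (1 12 13)(3 6 10 14 7)(8 9)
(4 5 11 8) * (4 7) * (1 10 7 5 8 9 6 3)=[0, 10, 2, 1, 8, 11, 3, 4, 5, 6, 7, 9]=(1 10 7 4 8 5 11 9 6 3)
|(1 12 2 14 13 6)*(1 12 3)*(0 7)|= 10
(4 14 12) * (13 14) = [0, 1, 2, 3, 13, 5, 6, 7, 8, 9, 10, 11, 4, 14, 12] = (4 13 14 12)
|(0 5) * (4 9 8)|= 6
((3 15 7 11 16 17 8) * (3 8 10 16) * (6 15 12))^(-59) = ((3 12 6 15 7 11)(10 16 17))^(-59) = (3 12 6 15 7 11)(10 16 17)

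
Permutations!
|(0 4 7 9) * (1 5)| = 4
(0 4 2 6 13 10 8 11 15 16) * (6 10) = (0 4 2 10 8 11 15 16)(6 13) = [4, 1, 10, 3, 2, 5, 13, 7, 11, 9, 8, 15, 12, 6, 14, 16, 0]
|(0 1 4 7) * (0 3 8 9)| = |(0 1 4 7 3 8 9)| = 7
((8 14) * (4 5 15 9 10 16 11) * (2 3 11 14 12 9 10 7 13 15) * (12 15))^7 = (2 11 5 3 4)(7 9 12 13)(8 10 14 15 16)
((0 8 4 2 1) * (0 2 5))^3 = ((0 8 4 5)(1 2))^3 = (0 5 4 8)(1 2)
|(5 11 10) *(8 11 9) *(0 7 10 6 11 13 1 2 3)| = 10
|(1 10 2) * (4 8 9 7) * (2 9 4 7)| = 4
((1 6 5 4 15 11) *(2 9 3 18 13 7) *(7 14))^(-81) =((1 6 5 4 15 11)(2 9 3 18 13 14 7))^(-81) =(1 4)(2 18 7 3 14 9 13)(5 11)(6 15)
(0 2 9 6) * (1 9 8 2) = (0 1 9 6)(2 8) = [1, 9, 8, 3, 4, 5, 0, 7, 2, 6]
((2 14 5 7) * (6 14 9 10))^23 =((2 9 10 6 14 5 7))^23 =(2 10 14 7 9 6 5)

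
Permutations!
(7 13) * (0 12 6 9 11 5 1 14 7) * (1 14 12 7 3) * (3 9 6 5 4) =(0 7 13)(1 12 5 14 9 11 4 3) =[7, 12, 2, 1, 3, 14, 6, 13, 8, 11, 10, 4, 5, 0, 9]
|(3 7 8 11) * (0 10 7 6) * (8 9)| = |(0 10 7 9 8 11 3 6)| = 8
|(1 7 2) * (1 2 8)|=|(1 7 8)|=3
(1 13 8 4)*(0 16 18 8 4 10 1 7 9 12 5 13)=(0 16 18 8 10 1)(4 7 9 12 5 13)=[16, 0, 2, 3, 7, 13, 6, 9, 10, 12, 1, 11, 5, 4, 14, 15, 18, 17, 8]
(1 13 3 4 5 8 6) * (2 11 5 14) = [0, 13, 11, 4, 14, 8, 1, 7, 6, 9, 10, 5, 12, 3, 2] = (1 13 3 4 14 2 11 5 8 6)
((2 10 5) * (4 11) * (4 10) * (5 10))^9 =((2 4 11 5))^9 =(2 4 11 5)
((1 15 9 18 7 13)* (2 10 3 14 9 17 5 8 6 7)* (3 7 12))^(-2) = ((1 15 17 5 8 6 12 3 14 9 18 2 10 7 13))^(-2) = (1 7 2 9 3 6 5 15 13 10 18 14 12 8 17)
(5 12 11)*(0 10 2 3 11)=(0 10 2 3 11 5 12)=[10, 1, 3, 11, 4, 12, 6, 7, 8, 9, 2, 5, 0]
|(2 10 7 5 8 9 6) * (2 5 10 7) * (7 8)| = 7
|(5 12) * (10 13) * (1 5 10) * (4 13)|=6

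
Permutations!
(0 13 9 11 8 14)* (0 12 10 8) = (0 13 9 11)(8 14 12 10) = [13, 1, 2, 3, 4, 5, 6, 7, 14, 11, 8, 0, 10, 9, 12]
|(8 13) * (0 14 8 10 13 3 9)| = |(0 14 8 3 9)(10 13)| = 10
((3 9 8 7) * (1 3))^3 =(1 8 3 7 9)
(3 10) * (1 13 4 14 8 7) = [0, 13, 2, 10, 14, 5, 6, 1, 7, 9, 3, 11, 12, 4, 8] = (1 13 4 14 8 7)(3 10)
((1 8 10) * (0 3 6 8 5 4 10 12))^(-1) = ((0 3 6 8 12)(1 5 4 10))^(-1) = (0 12 8 6 3)(1 10 4 5)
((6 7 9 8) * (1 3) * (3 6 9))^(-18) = ((1 6 7 3)(8 9))^(-18) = (9)(1 7)(3 6)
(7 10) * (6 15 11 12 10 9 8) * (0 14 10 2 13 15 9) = (0 14 10 7)(2 13 15 11 12)(6 9 8) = [14, 1, 13, 3, 4, 5, 9, 0, 6, 8, 7, 12, 2, 15, 10, 11]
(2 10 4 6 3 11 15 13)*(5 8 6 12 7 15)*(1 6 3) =(1 6)(2 10 4 12 7 15 13)(3 11 5 8) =[0, 6, 10, 11, 12, 8, 1, 15, 3, 9, 4, 5, 7, 2, 14, 13]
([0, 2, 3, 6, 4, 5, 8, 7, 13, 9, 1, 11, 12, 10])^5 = (1 13 6 2 10 8 3)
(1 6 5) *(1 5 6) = (6) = [0, 1, 2, 3, 4, 5, 6]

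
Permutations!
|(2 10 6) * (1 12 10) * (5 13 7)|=|(1 12 10 6 2)(5 13 7)|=15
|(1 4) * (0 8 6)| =6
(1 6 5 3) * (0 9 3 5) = (0 9 3 1 6) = [9, 6, 2, 1, 4, 5, 0, 7, 8, 3]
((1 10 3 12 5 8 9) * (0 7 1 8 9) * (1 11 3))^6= (0 9 12 11)(3 7 8 5)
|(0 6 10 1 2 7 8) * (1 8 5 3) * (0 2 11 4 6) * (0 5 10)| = 28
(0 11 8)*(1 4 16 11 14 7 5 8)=(0 14 7 5 8)(1 4 16 11)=[14, 4, 2, 3, 16, 8, 6, 5, 0, 9, 10, 1, 12, 13, 7, 15, 11]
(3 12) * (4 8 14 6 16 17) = (3 12)(4 8 14 6 16 17) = [0, 1, 2, 12, 8, 5, 16, 7, 14, 9, 10, 11, 3, 13, 6, 15, 17, 4]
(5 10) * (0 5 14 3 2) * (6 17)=(0 5 10 14 3 2)(6 17)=[5, 1, 0, 2, 4, 10, 17, 7, 8, 9, 14, 11, 12, 13, 3, 15, 16, 6]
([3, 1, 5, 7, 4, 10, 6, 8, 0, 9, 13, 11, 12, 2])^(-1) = [8, 1, 13, 0, 4, 2, 6, 3, 7, 9, 5, 11, 12, 10]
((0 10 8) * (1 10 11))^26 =((0 11 1 10 8))^26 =(0 11 1 10 8)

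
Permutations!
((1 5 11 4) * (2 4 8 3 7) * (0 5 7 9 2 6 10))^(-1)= (0 10 6 7 1 4 2 9 3 8 11 5)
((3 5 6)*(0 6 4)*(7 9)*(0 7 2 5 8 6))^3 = (2 7 5 9 4)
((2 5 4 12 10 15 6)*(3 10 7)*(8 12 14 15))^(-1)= ((2 5 4 14 15 6)(3 10 8 12 7))^(-1)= (2 6 15 14 4 5)(3 7 12 8 10)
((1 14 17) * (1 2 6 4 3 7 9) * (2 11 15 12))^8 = ((1 14 17 11 15 12 2 6 4 3 7 9))^8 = (1 4 15)(2 17 7)(3 12 14)(6 11 9)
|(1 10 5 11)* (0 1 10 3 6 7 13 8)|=21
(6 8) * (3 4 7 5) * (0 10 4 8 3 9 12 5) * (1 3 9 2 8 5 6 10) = [1, 3, 8, 5, 7, 2, 9, 0, 10, 12, 4, 11, 6] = (0 1 3 5 2 8 10 4 7)(6 9 12)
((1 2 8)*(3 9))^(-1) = ((1 2 8)(3 9))^(-1) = (1 8 2)(3 9)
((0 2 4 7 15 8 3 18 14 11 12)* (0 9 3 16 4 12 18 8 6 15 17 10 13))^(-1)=((0 2 12 9 3 8 16 4 7 17 10 13)(6 15)(11 18 14))^(-1)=(0 13 10 17 7 4 16 8 3 9 12 2)(6 15)(11 14 18)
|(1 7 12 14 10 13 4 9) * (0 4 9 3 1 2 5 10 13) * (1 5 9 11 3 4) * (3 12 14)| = |(0 1 7 14 13 11 12 3 5 10)(2 9)| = 10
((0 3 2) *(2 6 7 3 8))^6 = (8)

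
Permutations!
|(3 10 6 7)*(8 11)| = 4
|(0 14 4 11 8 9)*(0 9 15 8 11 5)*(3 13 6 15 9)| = |(0 14 4 5)(3 13 6 15 8 9)| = 12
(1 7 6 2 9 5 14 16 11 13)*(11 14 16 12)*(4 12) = (1 7 6 2 9 5 16 14 4 12 11 13) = [0, 7, 9, 3, 12, 16, 2, 6, 8, 5, 10, 13, 11, 1, 4, 15, 14]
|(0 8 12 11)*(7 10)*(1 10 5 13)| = |(0 8 12 11)(1 10 7 5 13)| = 20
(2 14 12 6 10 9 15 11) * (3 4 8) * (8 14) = (2 8 3 4 14 12 6 10 9 15 11) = [0, 1, 8, 4, 14, 5, 10, 7, 3, 15, 9, 2, 6, 13, 12, 11]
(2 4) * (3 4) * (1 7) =(1 7)(2 3 4) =[0, 7, 3, 4, 2, 5, 6, 1]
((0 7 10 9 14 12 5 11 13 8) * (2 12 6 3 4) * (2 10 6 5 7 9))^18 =(0 11 9 13 14 8 5)(2 3 12 4 7 10 6)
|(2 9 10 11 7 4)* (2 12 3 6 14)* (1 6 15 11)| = |(1 6 14 2 9 10)(3 15 11 7 4 12)| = 6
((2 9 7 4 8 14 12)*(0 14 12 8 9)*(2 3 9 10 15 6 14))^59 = (0 2)(3 12 8 14 6 15 10 4 7 9) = ((0 2)(3 9 7 4 10 15 6 14 8 12))^59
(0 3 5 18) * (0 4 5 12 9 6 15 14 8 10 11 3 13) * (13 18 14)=(0 18 4 5 14 8 10 11 3 12 9 6 15 13)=[18, 1, 2, 12, 5, 14, 15, 7, 10, 6, 11, 3, 9, 0, 8, 13, 16, 17, 4]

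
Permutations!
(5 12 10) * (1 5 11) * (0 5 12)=(0 5)(1 12 10 11)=[5, 12, 2, 3, 4, 0, 6, 7, 8, 9, 11, 1, 10]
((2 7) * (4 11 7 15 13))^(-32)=(2 11 13)(4 15 7)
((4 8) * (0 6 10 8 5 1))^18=(0 4 6 5 10 1 8)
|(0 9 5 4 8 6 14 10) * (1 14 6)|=8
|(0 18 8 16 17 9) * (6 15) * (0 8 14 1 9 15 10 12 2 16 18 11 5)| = 105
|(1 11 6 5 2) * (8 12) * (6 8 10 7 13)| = 10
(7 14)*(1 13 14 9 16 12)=(1 13 14 7 9 16 12)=[0, 13, 2, 3, 4, 5, 6, 9, 8, 16, 10, 11, 1, 14, 7, 15, 12]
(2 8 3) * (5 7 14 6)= (2 8 3)(5 7 14 6)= [0, 1, 8, 2, 4, 7, 5, 14, 3, 9, 10, 11, 12, 13, 6]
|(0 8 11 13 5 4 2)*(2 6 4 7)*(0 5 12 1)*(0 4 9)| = 9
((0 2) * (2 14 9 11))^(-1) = (0 2 11 9 14)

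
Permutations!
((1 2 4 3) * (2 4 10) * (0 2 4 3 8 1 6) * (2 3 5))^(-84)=(10)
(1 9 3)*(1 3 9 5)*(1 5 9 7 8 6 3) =(1 9 7 8 6 3) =[0, 9, 2, 1, 4, 5, 3, 8, 6, 7]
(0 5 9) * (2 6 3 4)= (0 5 9)(2 6 3 4)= [5, 1, 6, 4, 2, 9, 3, 7, 8, 0]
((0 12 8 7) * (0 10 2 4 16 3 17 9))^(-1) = (0 9 17 3 16 4 2 10 7 8 12)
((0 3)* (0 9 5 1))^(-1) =((0 3 9 5 1))^(-1) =(0 1 5 9 3)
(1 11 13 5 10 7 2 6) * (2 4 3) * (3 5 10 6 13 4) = (1 11 4 5 6)(2 13 10 7 3) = [0, 11, 13, 2, 5, 6, 1, 3, 8, 9, 7, 4, 12, 10]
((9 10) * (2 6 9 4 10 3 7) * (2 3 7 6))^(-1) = ((3 6 9 7)(4 10))^(-1) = (3 7 9 6)(4 10)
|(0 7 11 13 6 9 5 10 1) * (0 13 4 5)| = 10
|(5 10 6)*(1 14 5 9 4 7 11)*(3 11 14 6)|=|(1 6 9 4 7 14 5 10 3 11)|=10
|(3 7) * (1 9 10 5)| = |(1 9 10 5)(3 7)| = 4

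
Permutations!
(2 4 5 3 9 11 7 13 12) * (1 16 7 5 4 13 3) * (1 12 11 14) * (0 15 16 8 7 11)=(0 15 16 11 5 12 2 13)(1 8 7 3 9 14)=[15, 8, 13, 9, 4, 12, 6, 3, 7, 14, 10, 5, 2, 0, 1, 16, 11]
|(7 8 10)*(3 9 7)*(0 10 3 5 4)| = |(0 10 5 4)(3 9 7 8)| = 4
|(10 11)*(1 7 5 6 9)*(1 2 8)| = 14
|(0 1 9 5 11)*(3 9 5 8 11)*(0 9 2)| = 15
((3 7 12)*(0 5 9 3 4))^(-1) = ((0 5 9 3 7 12 4))^(-1) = (0 4 12 7 3 9 5)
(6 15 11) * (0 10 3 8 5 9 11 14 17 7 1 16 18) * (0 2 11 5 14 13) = (0 10 3 8 14 17 7 1 16 18 2 11 6 15 13)(5 9) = [10, 16, 11, 8, 4, 9, 15, 1, 14, 5, 3, 6, 12, 0, 17, 13, 18, 7, 2]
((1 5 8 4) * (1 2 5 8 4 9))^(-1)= (1 9 8)(2 4 5)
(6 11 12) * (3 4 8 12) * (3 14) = (3 4 8 12 6 11 14) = [0, 1, 2, 4, 8, 5, 11, 7, 12, 9, 10, 14, 6, 13, 3]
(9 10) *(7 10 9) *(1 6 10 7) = (1 6 10) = [0, 6, 2, 3, 4, 5, 10, 7, 8, 9, 1]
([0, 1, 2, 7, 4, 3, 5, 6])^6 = [0, 1, 2, 6, 4, 7, 3, 5]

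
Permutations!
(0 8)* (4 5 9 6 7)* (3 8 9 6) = (0 9 3 8)(4 5 6 7) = [9, 1, 2, 8, 5, 6, 7, 4, 0, 3]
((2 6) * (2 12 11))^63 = ((2 6 12 11))^63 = (2 11 12 6)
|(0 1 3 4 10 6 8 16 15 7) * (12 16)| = 11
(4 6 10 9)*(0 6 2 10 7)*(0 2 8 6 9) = (0 9 4 8 6 7 2 10) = [9, 1, 10, 3, 8, 5, 7, 2, 6, 4, 0]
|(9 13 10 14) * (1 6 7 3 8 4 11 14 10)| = 10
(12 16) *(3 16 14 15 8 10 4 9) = [0, 1, 2, 16, 9, 5, 6, 7, 10, 3, 4, 11, 14, 13, 15, 8, 12] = (3 16 12 14 15 8 10 4 9)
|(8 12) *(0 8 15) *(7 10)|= 4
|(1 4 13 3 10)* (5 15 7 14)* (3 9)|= |(1 4 13 9 3 10)(5 15 7 14)|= 12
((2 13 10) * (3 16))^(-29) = ((2 13 10)(3 16))^(-29) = (2 13 10)(3 16)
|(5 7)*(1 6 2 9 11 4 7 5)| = 7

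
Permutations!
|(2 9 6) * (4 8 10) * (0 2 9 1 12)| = 12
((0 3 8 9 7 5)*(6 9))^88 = (0 9 3 7 8 5 6)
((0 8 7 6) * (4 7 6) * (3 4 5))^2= ((0 8 6)(3 4 7 5))^2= (0 6 8)(3 7)(4 5)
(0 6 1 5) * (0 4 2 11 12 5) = [6, 0, 11, 3, 2, 4, 1, 7, 8, 9, 10, 12, 5] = (0 6 1)(2 11 12 5 4)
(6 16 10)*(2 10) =(2 10 6 16) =[0, 1, 10, 3, 4, 5, 16, 7, 8, 9, 6, 11, 12, 13, 14, 15, 2]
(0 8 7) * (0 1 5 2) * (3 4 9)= (0 8 7 1 5 2)(3 4 9)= [8, 5, 0, 4, 9, 2, 6, 1, 7, 3]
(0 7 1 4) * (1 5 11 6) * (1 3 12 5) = (0 7 1 4)(3 12 5 11 6) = [7, 4, 2, 12, 0, 11, 3, 1, 8, 9, 10, 6, 5]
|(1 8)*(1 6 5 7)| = |(1 8 6 5 7)| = 5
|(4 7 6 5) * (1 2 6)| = 6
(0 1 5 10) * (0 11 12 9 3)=(0 1 5 10 11 12 9 3)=[1, 5, 2, 0, 4, 10, 6, 7, 8, 3, 11, 12, 9]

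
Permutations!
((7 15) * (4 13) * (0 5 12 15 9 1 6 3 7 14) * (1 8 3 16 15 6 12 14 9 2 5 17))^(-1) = (0 14 5 2 7 3 8 9 15 16 6 12 1 17)(4 13)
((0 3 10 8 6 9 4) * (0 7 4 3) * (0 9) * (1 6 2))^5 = ((0 9 3 10 8 2 1 6)(4 7))^5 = (0 2 3 6 8 9 1 10)(4 7)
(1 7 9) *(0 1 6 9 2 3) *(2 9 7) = [1, 2, 3, 0, 4, 5, 7, 9, 8, 6] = (0 1 2 3)(6 7 9)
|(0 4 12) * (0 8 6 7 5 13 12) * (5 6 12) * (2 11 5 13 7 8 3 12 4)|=|(13)(0 2 11 5 7 6 8 4)(3 12)|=8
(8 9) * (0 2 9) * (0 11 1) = (0 2 9 8 11 1) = [2, 0, 9, 3, 4, 5, 6, 7, 11, 8, 10, 1]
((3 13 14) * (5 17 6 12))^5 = (3 14 13)(5 17 6 12)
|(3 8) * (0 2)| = 2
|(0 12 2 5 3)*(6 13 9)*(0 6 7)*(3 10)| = 10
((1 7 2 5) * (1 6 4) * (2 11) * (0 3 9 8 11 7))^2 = (0 9 11 5 4)(1 3 8 2 6)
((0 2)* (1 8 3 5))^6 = (1 3)(5 8)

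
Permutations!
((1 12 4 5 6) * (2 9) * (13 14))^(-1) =(1 6 5 4 12)(2 9)(13 14)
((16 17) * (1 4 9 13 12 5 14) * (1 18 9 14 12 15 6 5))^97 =(1 6 9 4 5 13 14 12 15 18)(16 17)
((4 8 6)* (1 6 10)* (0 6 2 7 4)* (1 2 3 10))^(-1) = ((0 6)(1 3 10 2 7 4 8))^(-1) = (0 6)(1 8 4 7 2 10 3)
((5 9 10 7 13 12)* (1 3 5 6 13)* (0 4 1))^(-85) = (0 3 10 4 5 7 1 9)(6 12 13)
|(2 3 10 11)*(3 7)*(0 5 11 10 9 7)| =|(0 5 11 2)(3 9 7)| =12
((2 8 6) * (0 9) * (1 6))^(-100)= (9)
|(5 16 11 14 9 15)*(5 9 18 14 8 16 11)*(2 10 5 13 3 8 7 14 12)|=|(2 10 5 11 7 14 18 12)(3 8 16 13)(9 15)|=8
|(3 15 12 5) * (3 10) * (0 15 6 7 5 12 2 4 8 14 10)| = |(0 15 2 4 8 14 10 3 6 7 5)| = 11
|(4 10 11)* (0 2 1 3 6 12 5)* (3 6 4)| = 12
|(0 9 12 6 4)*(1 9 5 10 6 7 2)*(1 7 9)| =|(0 5 10 6 4)(2 7)(9 12)| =10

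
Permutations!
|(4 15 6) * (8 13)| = 6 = |(4 15 6)(8 13)|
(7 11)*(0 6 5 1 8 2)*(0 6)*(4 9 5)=(1 8 2 6 4 9 5)(7 11)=[0, 8, 6, 3, 9, 1, 4, 11, 2, 5, 10, 7]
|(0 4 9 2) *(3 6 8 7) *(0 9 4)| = 4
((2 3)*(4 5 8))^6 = (8) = ((2 3)(4 5 8))^6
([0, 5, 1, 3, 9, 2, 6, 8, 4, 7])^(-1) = [0, 2, 5, 3, 8, 1, 6, 9, 7, 4]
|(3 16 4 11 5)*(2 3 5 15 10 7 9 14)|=|(2 3 16 4 11 15 10 7 9 14)|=10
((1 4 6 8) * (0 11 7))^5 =(0 7 11)(1 4 6 8)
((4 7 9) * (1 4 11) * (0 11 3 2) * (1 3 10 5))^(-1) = (0 2 3 11)(1 5 10 9 7 4)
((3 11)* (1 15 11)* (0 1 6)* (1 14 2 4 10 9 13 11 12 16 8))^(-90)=(16)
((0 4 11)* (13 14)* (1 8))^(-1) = (0 11 4)(1 8)(13 14)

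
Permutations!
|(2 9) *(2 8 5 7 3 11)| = 7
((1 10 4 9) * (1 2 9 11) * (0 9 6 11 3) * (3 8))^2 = ((0 9 2 6 11 1 10 4 8 3))^2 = (0 2 11 10 8)(1 4 3 9 6)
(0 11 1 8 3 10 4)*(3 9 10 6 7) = (0 11 1 8 9 10 4)(3 6 7) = [11, 8, 2, 6, 0, 5, 7, 3, 9, 10, 4, 1]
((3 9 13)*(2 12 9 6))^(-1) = ((2 12 9 13 3 6))^(-1) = (2 6 3 13 9 12)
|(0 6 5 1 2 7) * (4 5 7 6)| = 7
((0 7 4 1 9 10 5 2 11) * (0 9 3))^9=((0 7 4 1 3)(2 11 9 10 5))^9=(0 3 1 4 7)(2 5 10 9 11)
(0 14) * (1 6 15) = (0 14)(1 6 15) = [14, 6, 2, 3, 4, 5, 15, 7, 8, 9, 10, 11, 12, 13, 0, 1]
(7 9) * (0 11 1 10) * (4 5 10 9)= (0 11 1 9 7 4 5 10)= [11, 9, 2, 3, 5, 10, 6, 4, 8, 7, 0, 1]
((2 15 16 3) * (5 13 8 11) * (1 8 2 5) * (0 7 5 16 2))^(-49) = ((0 7 5 13)(1 8 11)(2 15)(3 16))^(-49) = (0 13 5 7)(1 11 8)(2 15)(3 16)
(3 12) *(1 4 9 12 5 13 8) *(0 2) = (0 2)(1 4 9 12 3 5 13 8) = [2, 4, 0, 5, 9, 13, 6, 7, 1, 12, 10, 11, 3, 8]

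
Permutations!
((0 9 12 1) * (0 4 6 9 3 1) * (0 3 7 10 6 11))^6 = (0 3 10 4 9)(1 6 11 12 7)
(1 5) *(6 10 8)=(1 5)(6 10 8)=[0, 5, 2, 3, 4, 1, 10, 7, 6, 9, 8]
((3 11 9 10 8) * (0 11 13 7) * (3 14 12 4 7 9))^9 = ((0 11 3 13 9 10 8 14 12 4 7))^9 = (0 4 14 10 13 11 7 12 8 9 3)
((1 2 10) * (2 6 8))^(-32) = ((1 6 8 2 10))^(-32) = (1 2 6 10 8)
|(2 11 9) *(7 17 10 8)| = 12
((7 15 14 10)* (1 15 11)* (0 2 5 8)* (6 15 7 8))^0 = ((0 2 5 6 15 14 10 8)(1 7 11))^0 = (15)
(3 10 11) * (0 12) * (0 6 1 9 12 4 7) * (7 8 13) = (0 4 8 13 7)(1 9 12 6)(3 10 11) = [4, 9, 2, 10, 8, 5, 1, 0, 13, 12, 11, 3, 6, 7]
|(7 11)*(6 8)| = 2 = |(6 8)(7 11)|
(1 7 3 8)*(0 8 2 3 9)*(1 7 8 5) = (0 5 1 8 7 9)(2 3) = [5, 8, 3, 2, 4, 1, 6, 9, 7, 0]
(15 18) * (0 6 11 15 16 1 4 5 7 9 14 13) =(0 6 11 15 18 16 1 4 5 7 9 14 13) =[6, 4, 2, 3, 5, 7, 11, 9, 8, 14, 10, 15, 12, 0, 13, 18, 1, 17, 16]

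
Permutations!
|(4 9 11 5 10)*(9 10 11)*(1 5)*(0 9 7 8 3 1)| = |(0 9 7 8 3 1 5 11)(4 10)| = 8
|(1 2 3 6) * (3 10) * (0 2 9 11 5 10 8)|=21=|(0 2 8)(1 9 11 5 10 3 6)|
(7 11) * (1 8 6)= (1 8 6)(7 11)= [0, 8, 2, 3, 4, 5, 1, 11, 6, 9, 10, 7]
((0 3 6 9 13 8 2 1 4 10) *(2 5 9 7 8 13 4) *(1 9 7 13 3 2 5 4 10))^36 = ((0 2 9 10)(1 5 7 8 4)(3 6 13))^36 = (13)(1 5 7 8 4)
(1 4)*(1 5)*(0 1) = (0 1 4 5) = [1, 4, 2, 3, 5, 0]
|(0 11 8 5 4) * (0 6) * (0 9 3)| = 8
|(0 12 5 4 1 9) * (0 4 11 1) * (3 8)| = |(0 12 5 11 1 9 4)(3 8)| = 14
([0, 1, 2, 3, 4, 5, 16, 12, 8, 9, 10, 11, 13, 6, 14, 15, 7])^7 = (6 7 13 16 12)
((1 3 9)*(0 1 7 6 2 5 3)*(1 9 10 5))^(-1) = (0 1 2 6 7 9)(3 5 10)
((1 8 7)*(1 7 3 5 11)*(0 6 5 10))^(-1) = (0 10 3 8 1 11 5 6)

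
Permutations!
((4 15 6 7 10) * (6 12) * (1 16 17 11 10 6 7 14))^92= ((1 16 17 11 10 4 15 12 7 6 14))^92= (1 10 7 16 4 6 17 15 14 11 12)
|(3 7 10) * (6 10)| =|(3 7 6 10)| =4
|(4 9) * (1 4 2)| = |(1 4 9 2)| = 4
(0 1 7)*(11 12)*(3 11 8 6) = [1, 7, 2, 11, 4, 5, 3, 0, 6, 9, 10, 12, 8] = (0 1 7)(3 11 12 8 6)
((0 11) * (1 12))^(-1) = (0 11)(1 12)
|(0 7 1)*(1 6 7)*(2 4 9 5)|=4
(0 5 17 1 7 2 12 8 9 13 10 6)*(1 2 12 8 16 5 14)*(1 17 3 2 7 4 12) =(0 14 17 7 1 4 12 16 5 3 2 8 9 13 10 6) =[14, 4, 8, 2, 12, 3, 0, 1, 9, 13, 6, 11, 16, 10, 17, 15, 5, 7]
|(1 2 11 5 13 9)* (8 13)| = 7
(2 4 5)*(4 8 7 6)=[0, 1, 8, 3, 5, 2, 4, 6, 7]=(2 8 7 6 4 5)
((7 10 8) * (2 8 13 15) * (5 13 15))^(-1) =(2 15 10 7 8)(5 13)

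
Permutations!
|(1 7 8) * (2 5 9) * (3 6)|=6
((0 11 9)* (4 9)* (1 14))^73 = ((0 11 4 9)(1 14))^73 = (0 11 4 9)(1 14)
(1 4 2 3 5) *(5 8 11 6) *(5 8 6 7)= [0, 4, 3, 6, 2, 1, 8, 5, 11, 9, 10, 7]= (1 4 2 3 6 8 11 7 5)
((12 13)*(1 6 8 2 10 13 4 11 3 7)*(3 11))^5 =(1 13)(2 3)(4 8)(6 12)(7 10)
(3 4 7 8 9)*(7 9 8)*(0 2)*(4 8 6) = (0 2)(3 8 6 4 9) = [2, 1, 0, 8, 9, 5, 4, 7, 6, 3]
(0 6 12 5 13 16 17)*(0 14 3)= (0 6 12 5 13 16 17 14 3)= [6, 1, 2, 0, 4, 13, 12, 7, 8, 9, 10, 11, 5, 16, 3, 15, 17, 14]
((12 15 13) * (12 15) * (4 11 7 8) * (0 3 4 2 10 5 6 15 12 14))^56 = ((0 3 4 11 7 8 2 10 5 6 15 13 12 14))^56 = (15)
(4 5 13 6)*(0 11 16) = [11, 1, 2, 3, 5, 13, 4, 7, 8, 9, 10, 16, 12, 6, 14, 15, 0] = (0 11 16)(4 5 13 6)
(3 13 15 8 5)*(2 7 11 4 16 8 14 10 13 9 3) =(2 7 11 4 16 8 5)(3 9)(10 13 15 14) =[0, 1, 7, 9, 16, 2, 6, 11, 5, 3, 13, 4, 12, 15, 10, 14, 8]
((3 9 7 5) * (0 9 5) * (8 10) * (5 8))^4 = ((0 9 7)(3 8 10 5))^4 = (10)(0 9 7)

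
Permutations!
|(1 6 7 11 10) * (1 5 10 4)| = |(1 6 7 11 4)(5 10)| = 10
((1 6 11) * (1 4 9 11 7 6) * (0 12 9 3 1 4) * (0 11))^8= (0 9 12)(1 3 4)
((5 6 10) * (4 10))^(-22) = (4 5)(6 10)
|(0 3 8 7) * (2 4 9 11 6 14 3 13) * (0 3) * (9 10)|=9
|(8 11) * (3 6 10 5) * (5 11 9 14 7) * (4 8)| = 10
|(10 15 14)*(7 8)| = |(7 8)(10 15 14)| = 6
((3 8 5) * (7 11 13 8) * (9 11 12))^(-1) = (3 5 8 13 11 9 12 7)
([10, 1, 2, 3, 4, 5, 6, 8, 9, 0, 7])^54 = [9, 1, 2, 3, 4, 5, 6, 10, 7, 8, 0]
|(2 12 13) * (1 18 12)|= 5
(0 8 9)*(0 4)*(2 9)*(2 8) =[2, 1, 9, 3, 0, 5, 6, 7, 8, 4] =(0 2 9 4)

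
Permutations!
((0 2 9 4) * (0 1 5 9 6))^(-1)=((0 2 6)(1 5 9 4))^(-1)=(0 6 2)(1 4 9 5)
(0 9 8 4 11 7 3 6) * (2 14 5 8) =(0 9 2 14 5 8 4 11 7 3 6) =[9, 1, 14, 6, 11, 8, 0, 3, 4, 2, 10, 7, 12, 13, 5]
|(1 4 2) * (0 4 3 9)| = 6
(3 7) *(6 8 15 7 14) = (3 14 6 8 15 7) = [0, 1, 2, 14, 4, 5, 8, 3, 15, 9, 10, 11, 12, 13, 6, 7]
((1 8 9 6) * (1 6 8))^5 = (8 9)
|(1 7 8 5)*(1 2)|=|(1 7 8 5 2)|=5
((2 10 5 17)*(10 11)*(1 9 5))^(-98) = (17) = ((1 9 5 17 2 11 10))^(-98)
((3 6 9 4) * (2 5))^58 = ((2 5)(3 6 9 4))^58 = (3 9)(4 6)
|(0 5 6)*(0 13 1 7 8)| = |(0 5 6 13 1 7 8)| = 7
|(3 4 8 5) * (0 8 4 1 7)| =6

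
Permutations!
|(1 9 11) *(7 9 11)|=2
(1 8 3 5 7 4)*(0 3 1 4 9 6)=(0 3 5 7 9 6)(1 8)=[3, 8, 2, 5, 4, 7, 0, 9, 1, 6]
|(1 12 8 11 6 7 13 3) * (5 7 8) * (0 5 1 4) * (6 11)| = 6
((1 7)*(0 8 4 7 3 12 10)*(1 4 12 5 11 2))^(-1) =(0 10 12 8)(1 2 11 5 3)(4 7)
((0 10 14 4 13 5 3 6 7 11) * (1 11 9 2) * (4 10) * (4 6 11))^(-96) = (14)(0 9 4 3 6 2 13 11 7 1 5)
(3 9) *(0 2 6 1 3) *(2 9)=[9, 3, 6, 2, 4, 5, 1, 7, 8, 0]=(0 9)(1 3 2 6)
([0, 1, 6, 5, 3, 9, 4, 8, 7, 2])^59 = [0, 1, 9, 4, 6, 3, 2, 8, 7, 5]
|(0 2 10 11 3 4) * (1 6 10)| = |(0 2 1 6 10 11 3 4)| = 8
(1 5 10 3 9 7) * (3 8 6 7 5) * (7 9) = (1 3 7)(5 10 8 6 9) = [0, 3, 2, 7, 4, 10, 9, 1, 6, 5, 8]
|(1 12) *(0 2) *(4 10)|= 2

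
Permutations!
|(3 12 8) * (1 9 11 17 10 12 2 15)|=|(1 9 11 17 10 12 8 3 2 15)|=10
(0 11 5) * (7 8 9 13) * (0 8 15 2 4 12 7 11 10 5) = [10, 1, 4, 3, 12, 8, 6, 15, 9, 13, 5, 0, 7, 11, 14, 2] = (0 10 5 8 9 13 11)(2 4 12 7 15)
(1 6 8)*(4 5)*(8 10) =(1 6 10 8)(4 5) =[0, 6, 2, 3, 5, 4, 10, 7, 1, 9, 8]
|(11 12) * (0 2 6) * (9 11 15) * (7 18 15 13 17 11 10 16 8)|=84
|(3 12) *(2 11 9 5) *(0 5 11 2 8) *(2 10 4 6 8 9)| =18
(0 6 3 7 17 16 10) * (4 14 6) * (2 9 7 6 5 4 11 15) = (0 11 15 2 9 7 17 16 10)(3 6)(4 14 5) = [11, 1, 9, 6, 14, 4, 3, 17, 8, 7, 0, 15, 12, 13, 5, 2, 10, 16]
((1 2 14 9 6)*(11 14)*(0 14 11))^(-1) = (0 2 1 6 9 14)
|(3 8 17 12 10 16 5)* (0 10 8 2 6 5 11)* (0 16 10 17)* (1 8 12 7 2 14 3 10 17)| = |(0 1 8)(2 6 5 10 17 7)(3 14)(11 16)| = 6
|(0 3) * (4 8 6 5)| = 4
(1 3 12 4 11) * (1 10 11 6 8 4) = [0, 3, 2, 12, 6, 5, 8, 7, 4, 9, 11, 10, 1] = (1 3 12)(4 6 8)(10 11)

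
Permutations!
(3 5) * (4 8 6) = [0, 1, 2, 5, 8, 3, 4, 7, 6] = (3 5)(4 8 6)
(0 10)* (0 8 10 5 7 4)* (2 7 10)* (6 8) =(0 5 10 6 8 2 7 4) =[5, 1, 7, 3, 0, 10, 8, 4, 2, 9, 6]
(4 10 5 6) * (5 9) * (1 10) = (1 10 9 5 6 4) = [0, 10, 2, 3, 1, 6, 4, 7, 8, 5, 9]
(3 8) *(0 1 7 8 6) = [1, 7, 2, 6, 4, 5, 0, 8, 3] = (0 1 7 8 3 6)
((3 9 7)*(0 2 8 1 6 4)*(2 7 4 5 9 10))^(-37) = (0 6 10 4 1 3 9 8 7 5 2) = ((0 7 3 10 2 8 1 6 5 9 4))^(-37)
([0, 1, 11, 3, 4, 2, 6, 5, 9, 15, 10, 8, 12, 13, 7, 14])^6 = (2 7 15 8)(5 14 9 11)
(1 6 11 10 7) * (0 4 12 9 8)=(0 4 12 9 8)(1 6 11 10 7)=[4, 6, 2, 3, 12, 5, 11, 1, 0, 8, 7, 10, 9]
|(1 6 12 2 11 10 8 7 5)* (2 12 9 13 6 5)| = 30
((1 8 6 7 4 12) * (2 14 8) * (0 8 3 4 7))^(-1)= ((0 8 6)(1 2 14 3 4 12))^(-1)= (0 6 8)(1 12 4 3 14 2)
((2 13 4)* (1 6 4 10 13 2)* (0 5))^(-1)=((0 5)(1 6 4)(10 13))^(-1)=(0 5)(1 4 6)(10 13)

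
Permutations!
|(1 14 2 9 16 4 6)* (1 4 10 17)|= 14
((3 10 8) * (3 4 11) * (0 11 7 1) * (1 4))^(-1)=((0 11 3 10 8 1)(4 7))^(-1)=(0 1 8 10 3 11)(4 7)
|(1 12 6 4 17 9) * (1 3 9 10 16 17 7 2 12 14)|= |(1 14)(2 12 6 4 7)(3 9)(10 16 17)|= 30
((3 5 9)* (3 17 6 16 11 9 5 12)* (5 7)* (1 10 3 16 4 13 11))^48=((1 10 3 12 16)(4 13 11 9 17 6)(5 7))^48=(17)(1 12 10 16 3)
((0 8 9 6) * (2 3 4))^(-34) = ((0 8 9 6)(2 3 4))^(-34) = (0 9)(2 4 3)(6 8)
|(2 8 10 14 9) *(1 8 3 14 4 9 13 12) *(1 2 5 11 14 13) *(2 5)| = 12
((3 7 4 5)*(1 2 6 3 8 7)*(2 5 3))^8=(1 8 4)(3 5 7)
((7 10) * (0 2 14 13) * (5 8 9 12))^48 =(14) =((0 2 14 13)(5 8 9 12)(7 10))^48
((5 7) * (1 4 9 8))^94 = ((1 4 9 8)(5 7))^94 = (1 9)(4 8)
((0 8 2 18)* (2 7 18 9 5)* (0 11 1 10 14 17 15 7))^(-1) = (0 8)(1 11 18 7 15 17 14 10)(2 5 9)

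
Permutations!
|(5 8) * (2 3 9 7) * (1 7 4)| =|(1 7 2 3 9 4)(5 8)| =6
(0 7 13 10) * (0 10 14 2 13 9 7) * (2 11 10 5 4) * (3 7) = [0, 1, 13, 7, 2, 4, 6, 9, 8, 3, 5, 10, 12, 14, 11] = (2 13 14 11 10 5 4)(3 7 9)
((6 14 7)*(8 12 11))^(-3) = ((6 14 7)(8 12 11))^(-3) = (14)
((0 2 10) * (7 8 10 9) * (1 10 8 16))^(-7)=((0 2 9 7 16 1 10))^(-7)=(16)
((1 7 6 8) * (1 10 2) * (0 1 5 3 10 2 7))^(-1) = ((0 1)(2 5 3 10 7 6 8))^(-1) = (0 1)(2 8 6 7 10 3 5)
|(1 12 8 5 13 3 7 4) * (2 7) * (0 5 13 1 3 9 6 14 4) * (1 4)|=42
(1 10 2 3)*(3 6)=[0, 10, 6, 1, 4, 5, 3, 7, 8, 9, 2]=(1 10 2 6 3)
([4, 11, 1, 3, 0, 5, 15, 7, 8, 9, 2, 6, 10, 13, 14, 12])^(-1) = [4, 2, 10, 3, 0, 5, 11, 7, 8, 9, 12, 1, 15, 13, 14, 6]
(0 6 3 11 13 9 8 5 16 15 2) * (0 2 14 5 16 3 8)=(0 6 8 16 15 14 5 3 11 13 9)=[6, 1, 2, 11, 4, 3, 8, 7, 16, 0, 10, 13, 12, 9, 5, 14, 15]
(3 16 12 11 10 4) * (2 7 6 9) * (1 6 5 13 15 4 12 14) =(1 6 9 2 7 5 13 15 4 3 16 14)(10 12 11) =[0, 6, 7, 16, 3, 13, 9, 5, 8, 2, 12, 10, 11, 15, 1, 4, 14]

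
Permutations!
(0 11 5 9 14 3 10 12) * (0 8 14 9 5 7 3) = (0 11 7 3 10 12 8 14) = [11, 1, 2, 10, 4, 5, 6, 3, 14, 9, 12, 7, 8, 13, 0]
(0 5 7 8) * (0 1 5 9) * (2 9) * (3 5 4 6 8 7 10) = (0 2 9)(1 4 6 8)(3 5 10) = [2, 4, 9, 5, 6, 10, 8, 7, 1, 0, 3]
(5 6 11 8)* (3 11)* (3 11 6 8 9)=(3 6 11 9)(5 8)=[0, 1, 2, 6, 4, 8, 11, 7, 5, 3, 10, 9]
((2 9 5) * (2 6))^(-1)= ((2 9 5 6))^(-1)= (2 6 5 9)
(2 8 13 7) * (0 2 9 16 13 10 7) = (0 2 8 10 7 9 16 13) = [2, 1, 8, 3, 4, 5, 6, 9, 10, 16, 7, 11, 12, 0, 14, 15, 13]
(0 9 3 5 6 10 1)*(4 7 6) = [9, 0, 2, 5, 7, 4, 10, 6, 8, 3, 1] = (0 9 3 5 4 7 6 10 1)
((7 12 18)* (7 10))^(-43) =((7 12 18 10))^(-43) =(7 12 18 10)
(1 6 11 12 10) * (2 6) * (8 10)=(1 2 6 11 12 8 10)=[0, 2, 6, 3, 4, 5, 11, 7, 10, 9, 1, 12, 8]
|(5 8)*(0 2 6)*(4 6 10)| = 10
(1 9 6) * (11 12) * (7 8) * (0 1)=(0 1 9 6)(7 8)(11 12)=[1, 9, 2, 3, 4, 5, 0, 8, 7, 6, 10, 12, 11]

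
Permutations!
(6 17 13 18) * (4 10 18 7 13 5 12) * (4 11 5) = (4 10 18 6 17)(5 12 11)(7 13) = [0, 1, 2, 3, 10, 12, 17, 13, 8, 9, 18, 5, 11, 7, 14, 15, 16, 4, 6]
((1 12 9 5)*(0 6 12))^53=(0 1 5 9 12 6)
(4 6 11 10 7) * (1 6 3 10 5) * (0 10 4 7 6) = (0 10 6 11 5 1)(3 4) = [10, 0, 2, 4, 3, 1, 11, 7, 8, 9, 6, 5]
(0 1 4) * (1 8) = [8, 4, 2, 3, 0, 5, 6, 7, 1] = (0 8 1 4)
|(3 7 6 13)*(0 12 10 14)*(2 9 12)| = 12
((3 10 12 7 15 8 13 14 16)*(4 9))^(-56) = (3 14 8 7 10 16 13 15 12)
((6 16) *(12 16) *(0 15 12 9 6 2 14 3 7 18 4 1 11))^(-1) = ((0 15 12 16 2 14 3 7 18 4 1 11)(6 9))^(-1) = (0 11 1 4 18 7 3 14 2 16 12 15)(6 9)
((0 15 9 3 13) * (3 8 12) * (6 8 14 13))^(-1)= ((0 15 9 14 13)(3 6 8 12))^(-1)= (0 13 14 9 15)(3 12 8 6)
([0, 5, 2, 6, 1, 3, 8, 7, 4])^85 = [0, 5, 2, 6, 1, 3, 8, 7, 4]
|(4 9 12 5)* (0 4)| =|(0 4 9 12 5)| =5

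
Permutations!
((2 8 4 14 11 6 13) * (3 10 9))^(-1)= (2 13 6 11 14 4 8)(3 9 10)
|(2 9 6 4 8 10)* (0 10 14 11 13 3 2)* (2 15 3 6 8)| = |(0 10)(2 9 8 14 11 13 6 4)(3 15)| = 8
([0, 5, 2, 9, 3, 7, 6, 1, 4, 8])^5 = (1 7 5)(3 9 8 4)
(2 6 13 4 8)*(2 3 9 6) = [0, 1, 2, 9, 8, 5, 13, 7, 3, 6, 10, 11, 12, 4] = (3 9 6 13 4 8)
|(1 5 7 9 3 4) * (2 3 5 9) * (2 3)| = |(1 9 5 7 3 4)| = 6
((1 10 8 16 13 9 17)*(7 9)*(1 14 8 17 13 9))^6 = (1 9 14)(7 16 17)(8 10 13)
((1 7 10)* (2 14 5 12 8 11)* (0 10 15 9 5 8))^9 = ((0 10 1 7 15 9 5 12)(2 14 8 11))^9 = (0 10 1 7 15 9 5 12)(2 14 8 11)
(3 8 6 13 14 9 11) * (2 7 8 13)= (2 7 8 6)(3 13 14 9 11)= [0, 1, 7, 13, 4, 5, 2, 8, 6, 11, 10, 3, 12, 14, 9]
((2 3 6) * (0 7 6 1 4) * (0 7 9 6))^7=(0 7 4 1 3 2 6 9)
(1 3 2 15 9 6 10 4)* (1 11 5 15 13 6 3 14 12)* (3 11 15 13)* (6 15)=[0, 14, 3, 2, 6, 13, 10, 7, 8, 11, 4, 5, 1, 15, 12, 9]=(1 14 12)(2 3)(4 6 10)(5 13 15 9 11)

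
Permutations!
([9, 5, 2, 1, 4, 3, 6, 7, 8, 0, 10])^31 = [9, 5, 2, 1, 4, 3, 6, 7, 8, 0, 10]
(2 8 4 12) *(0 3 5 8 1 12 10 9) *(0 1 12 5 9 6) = [3, 5, 12, 9, 10, 8, 0, 7, 4, 1, 6, 11, 2] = (0 3 9 1 5 8 4 10 6)(2 12)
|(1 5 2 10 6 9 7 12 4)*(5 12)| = |(1 12 4)(2 10 6 9 7 5)| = 6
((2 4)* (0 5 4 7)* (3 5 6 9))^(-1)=(0 7 2 4 5 3 9 6)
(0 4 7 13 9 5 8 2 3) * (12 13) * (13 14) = (0 4 7 12 14 13 9 5 8 2 3) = [4, 1, 3, 0, 7, 8, 6, 12, 2, 5, 10, 11, 14, 9, 13]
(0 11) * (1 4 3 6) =(0 11)(1 4 3 6) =[11, 4, 2, 6, 3, 5, 1, 7, 8, 9, 10, 0]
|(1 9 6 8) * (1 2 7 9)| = 5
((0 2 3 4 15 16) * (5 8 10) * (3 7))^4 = (0 4 2 15 7 16 3)(5 8 10)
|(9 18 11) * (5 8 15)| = |(5 8 15)(9 18 11)| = 3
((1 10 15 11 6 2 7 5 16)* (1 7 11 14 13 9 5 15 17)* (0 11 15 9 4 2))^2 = ((0 11 6)(1 10 17)(2 15 14 13 4)(5 16 7 9))^2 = (0 6 11)(1 17 10)(2 14 4 15 13)(5 7)(9 16)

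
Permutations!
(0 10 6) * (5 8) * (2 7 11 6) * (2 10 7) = [7, 1, 2, 3, 4, 8, 0, 11, 5, 9, 10, 6] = (0 7 11 6)(5 8)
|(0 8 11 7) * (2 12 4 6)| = |(0 8 11 7)(2 12 4 6)| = 4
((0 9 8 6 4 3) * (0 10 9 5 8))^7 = ((0 5 8 6 4 3 10 9))^7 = (0 9 10 3 4 6 8 5)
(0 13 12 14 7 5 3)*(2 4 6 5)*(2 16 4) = [13, 1, 2, 0, 6, 3, 5, 16, 8, 9, 10, 11, 14, 12, 7, 15, 4] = (0 13 12 14 7 16 4 6 5 3)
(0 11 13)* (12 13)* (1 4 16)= (0 11 12 13)(1 4 16)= [11, 4, 2, 3, 16, 5, 6, 7, 8, 9, 10, 12, 13, 0, 14, 15, 1]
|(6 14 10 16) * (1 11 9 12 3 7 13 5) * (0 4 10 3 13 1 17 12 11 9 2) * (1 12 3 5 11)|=|(0 4 10 16 6 14 5 17 3 7 12 13 11 2)(1 9)|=14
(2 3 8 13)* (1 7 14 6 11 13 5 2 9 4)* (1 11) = (1 7 14 6)(2 3 8 5)(4 11 13 9) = [0, 7, 3, 8, 11, 2, 1, 14, 5, 4, 10, 13, 12, 9, 6]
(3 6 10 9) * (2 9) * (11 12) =(2 9 3 6 10)(11 12) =[0, 1, 9, 6, 4, 5, 10, 7, 8, 3, 2, 12, 11]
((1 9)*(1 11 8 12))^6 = (1 9 11 8 12)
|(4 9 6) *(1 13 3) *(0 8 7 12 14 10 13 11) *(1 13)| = 24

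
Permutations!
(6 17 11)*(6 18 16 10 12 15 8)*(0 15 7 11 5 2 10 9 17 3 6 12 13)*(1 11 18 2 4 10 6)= (0 15 8 12 7 18 16 9 17 5 4 10 13)(1 11 2 6 3)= [15, 11, 6, 1, 10, 4, 3, 18, 12, 17, 13, 2, 7, 0, 14, 8, 9, 5, 16]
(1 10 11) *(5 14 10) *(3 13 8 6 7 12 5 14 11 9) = (1 14 10 9 3 13 8 6 7 12 5 11) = [0, 14, 2, 13, 4, 11, 7, 12, 6, 3, 9, 1, 5, 8, 10]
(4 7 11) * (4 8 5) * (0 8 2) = (0 8 5 4 7 11 2) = [8, 1, 0, 3, 7, 4, 6, 11, 5, 9, 10, 2]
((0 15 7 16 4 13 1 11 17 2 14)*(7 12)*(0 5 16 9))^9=(17)(0 9 7 12 15)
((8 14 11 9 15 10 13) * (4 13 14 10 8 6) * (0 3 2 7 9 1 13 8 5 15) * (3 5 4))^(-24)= (0 14 2 4 13)(1 9 10 3 15)(5 11 7 8 6)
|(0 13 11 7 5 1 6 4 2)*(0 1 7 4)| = 14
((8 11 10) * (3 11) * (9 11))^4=((3 9 11 10 8))^4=(3 8 10 11 9)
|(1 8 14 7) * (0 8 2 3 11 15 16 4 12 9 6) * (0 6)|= |(0 8 14 7 1 2 3 11 15 16 4 12 9)|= 13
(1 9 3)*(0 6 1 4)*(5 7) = (0 6 1 9 3 4)(5 7) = [6, 9, 2, 4, 0, 7, 1, 5, 8, 3]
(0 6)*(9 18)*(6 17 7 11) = (0 17 7 11 6)(9 18) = [17, 1, 2, 3, 4, 5, 0, 11, 8, 18, 10, 6, 12, 13, 14, 15, 16, 7, 9]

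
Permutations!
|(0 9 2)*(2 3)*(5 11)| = 4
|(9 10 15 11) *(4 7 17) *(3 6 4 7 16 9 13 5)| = |(3 6 4 16 9 10 15 11 13 5)(7 17)| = 10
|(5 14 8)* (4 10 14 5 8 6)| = 4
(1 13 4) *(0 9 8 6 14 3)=[9, 13, 2, 0, 1, 5, 14, 7, 6, 8, 10, 11, 12, 4, 3]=(0 9 8 6 14 3)(1 13 4)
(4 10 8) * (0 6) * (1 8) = (0 6)(1 8 4 10) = [6, 8, 2, 3, 10, 5, 0, 7, 4, 9, 1]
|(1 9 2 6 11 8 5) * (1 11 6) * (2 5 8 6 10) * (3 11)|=|(1 9 5 3 11 6 10 2)|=8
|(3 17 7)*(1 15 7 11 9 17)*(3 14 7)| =|(1 15 3)(7 14)(9 17 11)| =6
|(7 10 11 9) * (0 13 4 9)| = 7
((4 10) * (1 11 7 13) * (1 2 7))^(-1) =((1 11)(2 7 13)(4 10))^(-1) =(1 11)(2 13 7)(4 10)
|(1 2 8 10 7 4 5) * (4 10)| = 10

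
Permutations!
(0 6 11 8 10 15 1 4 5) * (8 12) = (0 6 11 12 8 10 15 1 4 5) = [6, 4, 2, 3, 5, 0, 11, 7, 10, 9, 15, 12, 8, 13, 14, 1]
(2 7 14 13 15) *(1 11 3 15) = (1 11 3 15 2 7 14 13) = [0, 11, 7, 15, 4, 5, 6, 14, 8, 9, 10, 3, 12, 1, 13, 2]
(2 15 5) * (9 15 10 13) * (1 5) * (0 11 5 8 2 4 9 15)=[11, 8, 10, 3, 9, 4, 6, 7, 2, 0, 13, 5, 12, 15, 14, 1]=(0 11 5 4 9)(1 8 2 10 13 15)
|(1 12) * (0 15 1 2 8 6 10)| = |(0 15 1 12 2 8 6 10)| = 8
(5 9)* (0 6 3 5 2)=(0 6 3 5 9 2)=[6, 1, 0, 5, 4, 9, 3, 7, 8, 2]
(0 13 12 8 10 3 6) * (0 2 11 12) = (0 13)(2 11 12 8 10 3 6) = [13, 1, 11, 6, 4, 5, 2, 7, 10, 9, 3, 12, 8, 0]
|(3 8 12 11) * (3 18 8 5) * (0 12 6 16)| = 14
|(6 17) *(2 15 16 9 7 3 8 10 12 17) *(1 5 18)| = 33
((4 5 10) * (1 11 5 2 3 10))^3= (11)(2 4 10 3)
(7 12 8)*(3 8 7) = (3 8)(7 12) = [0, 1, 2, 8, 4, 5, 6, 12, 3, 9, 10, 11, 7]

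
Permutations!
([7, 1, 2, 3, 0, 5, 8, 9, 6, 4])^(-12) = (9)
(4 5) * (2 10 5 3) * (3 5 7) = (2 10 7 3)(4 5) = [0, 1, 10, 2, 5, 4, 6, 3, 8, 9, 7]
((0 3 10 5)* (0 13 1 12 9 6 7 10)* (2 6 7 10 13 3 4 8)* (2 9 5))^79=((0 4 8 9 7 13 1 12 5 3)(2 6 10))^79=(0 3 5 12 1 13 7 9 8 4)(2 6 10)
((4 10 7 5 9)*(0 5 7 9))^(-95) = (0 5)(4 10 9)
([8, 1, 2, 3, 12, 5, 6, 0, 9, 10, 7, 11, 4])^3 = [10, 1, 2, 3, 12, 5, 6, 9, 7, 0, 8, 11, 4]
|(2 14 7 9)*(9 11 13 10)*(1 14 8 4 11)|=21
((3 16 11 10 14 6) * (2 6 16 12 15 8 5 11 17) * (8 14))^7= (2 17 16 14 15 12 3 6)(5 8 10 11)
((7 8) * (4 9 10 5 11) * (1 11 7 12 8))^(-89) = (1 4 10 7 11 9 5)(8 12)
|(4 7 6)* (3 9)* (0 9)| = 3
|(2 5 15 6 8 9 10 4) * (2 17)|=9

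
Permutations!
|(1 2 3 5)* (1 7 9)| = |(1 2 3 5 7 9)| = 6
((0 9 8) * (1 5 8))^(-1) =((0 9 1 5 8))^(-1) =(0 8 5 1 9)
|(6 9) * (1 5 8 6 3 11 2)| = 8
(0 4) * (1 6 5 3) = (0 4)(1 6 5 3) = [4, 6, 2, 1, 0, 3, 5]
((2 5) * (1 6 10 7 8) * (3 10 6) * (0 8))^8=((0 8 1 3 10 7)(2 5))^8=(0 1 10)(3 7 8)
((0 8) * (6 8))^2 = (0 8 6)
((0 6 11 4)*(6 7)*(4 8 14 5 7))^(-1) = (0 4)(5 14 8 11 6 7)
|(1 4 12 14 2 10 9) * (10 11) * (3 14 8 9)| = |(1 4 12 8 9)(2 11 10 3 14)| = 5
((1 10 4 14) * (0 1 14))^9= ((14)(0 1 10 4))^9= (14)(0 1 10 4)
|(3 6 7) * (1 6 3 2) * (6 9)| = 5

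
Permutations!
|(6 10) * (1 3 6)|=|(1 3 6 10)|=4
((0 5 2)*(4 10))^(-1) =(0 2 5)(4 10) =((0 5 2)(4 10))^(-1)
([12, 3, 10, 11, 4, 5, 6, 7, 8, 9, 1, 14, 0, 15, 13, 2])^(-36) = (1 13)(2 11)(3 15)(10 14)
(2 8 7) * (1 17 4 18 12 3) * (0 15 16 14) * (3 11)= (0 15 16 14)(1 17 4 18 12 11 3)(2 8 7)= [15, 17, 8, 1, 18, 5, 6, 2, 7, 9, 10, 3, 11, 13, 0, 16, 14, 4, 12]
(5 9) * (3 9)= (3 9 5)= [0, 1, 2, 9, 4, 3, 6, 7, 8, 5]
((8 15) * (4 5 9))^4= (15)(4 5 9)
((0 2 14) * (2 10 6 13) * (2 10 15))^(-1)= ((0 15 2 14)(6 13 10))^(-1)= (0 14 2 15)(6 10 13)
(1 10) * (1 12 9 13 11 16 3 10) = [0, 1, 2, 10, 4, 5, 6, 7, 8, 13, 12, 16, 9, 11, 14, 15, 3] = (3 10 12 9 13 11 16)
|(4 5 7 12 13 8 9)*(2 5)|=|(2 5 7 12 13 8 9 4)|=8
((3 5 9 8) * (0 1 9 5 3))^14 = ((0 1 9 8))^14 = (0 9)(1 8)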